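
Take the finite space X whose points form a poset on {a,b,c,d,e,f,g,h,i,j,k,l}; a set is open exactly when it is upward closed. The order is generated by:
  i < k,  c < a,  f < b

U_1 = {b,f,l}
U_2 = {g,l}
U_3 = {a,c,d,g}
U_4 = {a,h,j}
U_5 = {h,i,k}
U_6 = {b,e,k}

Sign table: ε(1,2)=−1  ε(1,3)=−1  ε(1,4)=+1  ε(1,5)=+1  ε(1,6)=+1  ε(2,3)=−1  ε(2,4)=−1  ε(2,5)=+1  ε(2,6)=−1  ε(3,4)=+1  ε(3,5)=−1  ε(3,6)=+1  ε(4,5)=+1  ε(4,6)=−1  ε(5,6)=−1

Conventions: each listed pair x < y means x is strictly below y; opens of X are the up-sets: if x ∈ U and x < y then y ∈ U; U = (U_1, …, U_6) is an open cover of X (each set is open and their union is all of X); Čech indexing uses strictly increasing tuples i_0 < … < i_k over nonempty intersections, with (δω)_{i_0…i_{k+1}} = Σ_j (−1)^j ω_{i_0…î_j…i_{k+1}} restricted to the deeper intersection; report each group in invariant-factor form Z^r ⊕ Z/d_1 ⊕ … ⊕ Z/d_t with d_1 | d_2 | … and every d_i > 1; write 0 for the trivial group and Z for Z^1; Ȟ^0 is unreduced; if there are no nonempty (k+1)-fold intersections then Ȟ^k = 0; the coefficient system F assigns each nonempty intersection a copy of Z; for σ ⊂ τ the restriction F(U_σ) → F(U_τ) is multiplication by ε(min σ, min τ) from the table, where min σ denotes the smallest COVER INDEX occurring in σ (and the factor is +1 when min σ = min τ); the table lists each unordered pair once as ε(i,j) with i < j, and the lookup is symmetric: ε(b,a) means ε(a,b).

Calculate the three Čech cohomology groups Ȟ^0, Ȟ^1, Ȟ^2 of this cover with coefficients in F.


Ȟ^0 ≅ 0; Ȟ^1 ≅ Z/2; Ȟ^2 ≅ 0

nerve simplices:
  U12={l} U16={b} U23={g} U34={a} U45={h} U56={k}
C dims 6,6; δ0: rk 6, SNF 1^5·2
degree 0: 6−6−0 = 0 → Ȟ^0 ≅ 0
degree 1: 6−0−6 = 0 plus torsion [2] → Ȟ^1 ≅ Z/2
degree 2: 0−0−0 = 0 → Ȟ^2 ≅ 0


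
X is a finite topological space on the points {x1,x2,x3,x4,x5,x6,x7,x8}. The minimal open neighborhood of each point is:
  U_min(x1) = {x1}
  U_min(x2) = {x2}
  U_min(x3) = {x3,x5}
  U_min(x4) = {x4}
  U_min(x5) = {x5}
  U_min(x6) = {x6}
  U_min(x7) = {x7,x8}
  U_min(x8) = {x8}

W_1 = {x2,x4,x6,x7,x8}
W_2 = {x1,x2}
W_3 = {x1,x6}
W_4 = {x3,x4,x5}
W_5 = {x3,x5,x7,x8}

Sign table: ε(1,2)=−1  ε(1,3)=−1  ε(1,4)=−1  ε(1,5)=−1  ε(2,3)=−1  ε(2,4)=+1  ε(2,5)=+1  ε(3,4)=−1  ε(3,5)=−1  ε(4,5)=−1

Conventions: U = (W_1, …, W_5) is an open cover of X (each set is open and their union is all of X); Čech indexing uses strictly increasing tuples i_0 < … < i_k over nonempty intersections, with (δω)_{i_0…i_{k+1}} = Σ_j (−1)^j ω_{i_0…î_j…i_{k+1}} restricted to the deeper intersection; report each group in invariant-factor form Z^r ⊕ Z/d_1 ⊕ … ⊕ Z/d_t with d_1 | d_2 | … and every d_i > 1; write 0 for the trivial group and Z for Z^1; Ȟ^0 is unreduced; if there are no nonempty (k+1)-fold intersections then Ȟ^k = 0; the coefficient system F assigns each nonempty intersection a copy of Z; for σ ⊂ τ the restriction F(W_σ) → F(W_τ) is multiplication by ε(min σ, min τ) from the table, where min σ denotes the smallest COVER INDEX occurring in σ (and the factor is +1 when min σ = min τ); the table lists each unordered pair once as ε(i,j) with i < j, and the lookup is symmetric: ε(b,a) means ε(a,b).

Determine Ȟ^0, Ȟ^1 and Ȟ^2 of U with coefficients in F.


Ȟ^0 ≅ 0,  Ȟ^1 ≅ Z ⊕ Z/2,  Ȟ^2 ≅ 0

intersection data:
  W12={x2} W13={x6} W14={x4} W15={x7,x8} W23={x1} W45={x3,x5}
C dims 5,6; δ0: rk 5, SNF 1^4·2
Ȟ^0 = (5 − 5) − 0 = 0, so Ȟ^0 ≅ 0
Ȟ^1 = (6 − 0) − 5 = 1 plus torsion [2], so Ȟ^1 ≅ Z ⊕ Z/2
Ȟ^2 = (0 − 0) − 0 = 0, so Ȟ^2 ≅ 0


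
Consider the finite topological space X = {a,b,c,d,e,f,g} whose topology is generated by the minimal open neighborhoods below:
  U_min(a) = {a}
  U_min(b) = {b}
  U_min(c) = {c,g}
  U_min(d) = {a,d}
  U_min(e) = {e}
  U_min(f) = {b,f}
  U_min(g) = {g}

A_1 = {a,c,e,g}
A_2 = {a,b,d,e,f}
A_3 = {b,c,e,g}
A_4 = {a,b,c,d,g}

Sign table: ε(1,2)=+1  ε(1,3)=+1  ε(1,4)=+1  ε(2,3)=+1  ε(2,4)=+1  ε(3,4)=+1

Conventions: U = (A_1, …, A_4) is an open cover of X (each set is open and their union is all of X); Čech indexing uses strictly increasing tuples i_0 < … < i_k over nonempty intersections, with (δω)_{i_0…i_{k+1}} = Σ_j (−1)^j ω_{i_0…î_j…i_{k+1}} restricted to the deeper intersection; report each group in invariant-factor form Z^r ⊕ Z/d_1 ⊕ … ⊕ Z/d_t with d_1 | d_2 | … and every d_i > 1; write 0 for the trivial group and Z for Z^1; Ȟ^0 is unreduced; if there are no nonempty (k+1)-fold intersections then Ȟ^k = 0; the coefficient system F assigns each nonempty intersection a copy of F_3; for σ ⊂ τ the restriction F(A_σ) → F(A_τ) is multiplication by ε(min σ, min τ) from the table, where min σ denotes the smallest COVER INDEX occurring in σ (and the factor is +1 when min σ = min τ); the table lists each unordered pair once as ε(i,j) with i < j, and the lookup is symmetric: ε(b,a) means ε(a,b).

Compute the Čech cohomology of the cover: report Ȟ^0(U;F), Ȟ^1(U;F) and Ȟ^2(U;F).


nonempty intersections:
  A12={a,e} A13={c,e,g} A14={a,c,g} A23={b,e} A24={a,b,d} A34={b,c,g}
  A123={e} A124={a} A134={c,g} A234={b}
C dims 4,6,4; δ0: rk_F3 3; δ1: rk_F3 3
Ȟ^0: (4−3)−0=1 ⇒ Z/3
Ȟ^1: (6−3)−3=0 ⇒ 0
Ȟ^2: (4−0)−3=1 ⇒ Z/3

Ȟ^0 ≅ Z/3; Ȟ^1 ≅ 0; Ȟ^2 ≅ Z/3


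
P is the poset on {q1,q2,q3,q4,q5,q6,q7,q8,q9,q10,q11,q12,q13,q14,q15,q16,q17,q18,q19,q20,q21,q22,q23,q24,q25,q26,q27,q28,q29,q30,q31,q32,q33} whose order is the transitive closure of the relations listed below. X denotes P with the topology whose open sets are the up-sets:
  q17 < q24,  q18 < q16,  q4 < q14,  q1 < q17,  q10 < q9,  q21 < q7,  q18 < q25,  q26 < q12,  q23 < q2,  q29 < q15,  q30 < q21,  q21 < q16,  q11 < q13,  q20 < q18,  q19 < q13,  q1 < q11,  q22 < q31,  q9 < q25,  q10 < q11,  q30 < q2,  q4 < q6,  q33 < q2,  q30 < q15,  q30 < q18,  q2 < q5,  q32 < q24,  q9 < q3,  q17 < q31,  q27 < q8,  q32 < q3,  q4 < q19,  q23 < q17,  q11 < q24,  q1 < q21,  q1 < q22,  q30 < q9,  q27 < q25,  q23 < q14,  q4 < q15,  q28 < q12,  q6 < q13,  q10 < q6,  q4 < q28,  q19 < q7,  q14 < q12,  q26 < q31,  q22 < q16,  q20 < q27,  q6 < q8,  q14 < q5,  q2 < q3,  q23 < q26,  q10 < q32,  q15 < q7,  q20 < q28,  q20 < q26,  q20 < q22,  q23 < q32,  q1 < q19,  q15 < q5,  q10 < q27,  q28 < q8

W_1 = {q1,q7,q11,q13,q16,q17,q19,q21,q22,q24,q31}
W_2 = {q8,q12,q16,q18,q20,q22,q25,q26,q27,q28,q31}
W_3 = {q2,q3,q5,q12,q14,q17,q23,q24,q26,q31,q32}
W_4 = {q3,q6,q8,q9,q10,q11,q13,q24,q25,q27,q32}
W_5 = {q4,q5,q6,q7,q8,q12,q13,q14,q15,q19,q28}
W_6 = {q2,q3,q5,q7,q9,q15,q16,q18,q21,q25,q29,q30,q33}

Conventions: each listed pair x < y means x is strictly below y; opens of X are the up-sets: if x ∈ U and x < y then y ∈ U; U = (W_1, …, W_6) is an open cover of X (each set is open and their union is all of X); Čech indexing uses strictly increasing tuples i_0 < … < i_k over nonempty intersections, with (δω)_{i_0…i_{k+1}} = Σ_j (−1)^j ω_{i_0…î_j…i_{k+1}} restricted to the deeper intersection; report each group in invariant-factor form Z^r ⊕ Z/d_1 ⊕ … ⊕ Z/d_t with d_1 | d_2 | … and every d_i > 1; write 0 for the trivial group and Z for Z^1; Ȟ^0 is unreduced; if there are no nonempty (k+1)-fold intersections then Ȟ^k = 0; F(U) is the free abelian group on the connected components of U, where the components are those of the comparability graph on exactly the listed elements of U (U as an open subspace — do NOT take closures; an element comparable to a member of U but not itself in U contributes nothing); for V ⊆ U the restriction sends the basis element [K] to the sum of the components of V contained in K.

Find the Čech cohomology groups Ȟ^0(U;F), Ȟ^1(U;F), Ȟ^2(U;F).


nonempty overlaps:
  W12={q16,q22,q31} W13={q17,q24,q31} W14={q11,q13,q24} W15={q7,q13,q19} W16={q7,q16,q21} W23={q12,q26,q31} W24={q8,q25,q27} W25={q8,q12,q28} W26={q16,q18,q25} W34={q3,q24,q32} W35={q5,q12,q14} W36={q2,q3,q5} W45={q6,q8,q13} W46={q3,q9,q25} W56={q5,q7,q15}
  W123={q31} W126={q16} W134={q24} W145={q13} W156={q7} W235={q12} W245={q8} W246={q25} W346={q3} W356={q5}
components per intersection:
  W1: {q1,q7,q11,q13,q16,q17,q19,q21,q22,q24,q31}
  W2: {q8,q12,q16,q18,q20,q22,q25,q26,q27,q28,q31}
  W3: {q2,q3,q5,q12,q14,q17,q23,q24,q26,q31,q32}
  W4: {q3,q6,q8,q9,q10,q11,q13,q24,q25,q27,q32}
  W5: {q4,q5,q6,q7,q8,q12,q13,q14,q15,q19,q28}
  W6: {q2,q3,q5,q7,q9,q15,q16,q18,q21,q25,q29,q30,q33}
  W12: {q16,q22,q31}
  W13: {q17,q24,q31}
  W14: {q11,q13,q24}
  W15: {q7,q13,q19}
  W16: {q7,q16,q21}
  W23: {q12,q26,q31}
  W24: {q8,q25,q27}
  W25: {q8,q12,q28}
  W26: {q16,q18,q25}
  W34: {q3,q24,q32}
  W35: {q5,q12,q14}
  W36: {q2,q3,q5}
  W45: {q6,q8,q13}
  W46: {q3,q9,q25}
  W56: {q5,q7,q15}
  W123: {q31}
  W126: {q16}
  W134: {q24}
  W145: {q13}
  W156: {q7}
  W235: {q12}
  W245: {q8}
  W246: {q25}
  W346: {q3}
  W356: {q5}
C dims 6,15,10; δ0: rk 5, SNF 1^5; δ1: rk 10, SNF 1^9·2
degree 0: 6−5−0 = 1 → Ȟ^0 ≅ Z
degree 1: 15−10−5 = 0 → Ȟ^1 ≅ 0
degree 2: 10−0−10 = 0 plus torsion [2] → Ȟ^2 ≅ Z/2

Ȟ^0(U;F) ≅ Z, Ȟ^1(U;F) ≅ 0 and Ȟ^2(U;F) ≅ Z/2


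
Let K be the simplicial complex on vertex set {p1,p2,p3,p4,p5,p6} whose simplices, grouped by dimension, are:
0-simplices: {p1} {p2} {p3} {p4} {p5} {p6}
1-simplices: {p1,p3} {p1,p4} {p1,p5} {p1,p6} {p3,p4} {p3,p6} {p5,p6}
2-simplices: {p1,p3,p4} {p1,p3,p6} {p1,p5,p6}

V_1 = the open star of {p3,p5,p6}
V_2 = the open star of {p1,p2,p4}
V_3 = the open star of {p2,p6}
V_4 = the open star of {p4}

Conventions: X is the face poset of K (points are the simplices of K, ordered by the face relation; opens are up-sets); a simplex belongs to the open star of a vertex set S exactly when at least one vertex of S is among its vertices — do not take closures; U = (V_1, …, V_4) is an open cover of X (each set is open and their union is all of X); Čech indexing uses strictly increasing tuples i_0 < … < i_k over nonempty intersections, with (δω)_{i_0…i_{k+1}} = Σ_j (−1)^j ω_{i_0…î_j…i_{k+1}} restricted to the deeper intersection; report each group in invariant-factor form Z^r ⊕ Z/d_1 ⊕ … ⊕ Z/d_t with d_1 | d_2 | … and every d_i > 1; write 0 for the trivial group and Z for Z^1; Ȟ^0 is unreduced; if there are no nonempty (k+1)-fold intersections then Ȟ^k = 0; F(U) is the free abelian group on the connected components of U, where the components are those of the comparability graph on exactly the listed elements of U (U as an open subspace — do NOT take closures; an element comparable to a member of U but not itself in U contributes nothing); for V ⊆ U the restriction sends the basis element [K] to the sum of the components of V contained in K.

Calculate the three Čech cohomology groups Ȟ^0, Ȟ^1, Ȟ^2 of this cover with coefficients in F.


Ȟ^0 = Z^2, Ȟ^1 = 0, Ȟ^2 = 0

nonempty intersections:
  V1={{p3},{p5},{p6},{p1,p3},{p1,p5},{p1,p6},{p3,p4},{p3,p6},{p5,p6},{p1,p3,p4},{p1,p3,p6},{p1,p5,p6}} V2={{p1},{p2},{p4},{p1,p3},{p1,p4},{p1,p5},{p1,p6},{p3,p4},{p1,p3,p4},{p1,p3,p6},{p1,p5,p6}} V3={{p2},{p6},{p1,p6},{p3,p6},{p5,p6},{p1,p3,p6},{p1,p5,p6}} V4={{p4},{p1,p4},{p3,p4},{p1,p3,p4}}
  V12={{p1,p3},{p1,p5},{p1,p6},{p3,p4},{p1,p3,p4},{p1,p3,p6},{p1,p5,p6}} V13={{p6},{p1,p6},{p3,p6},{p5,p6},{p1,p3,p6},{p1,p5,p6}} V14={{p3,p4},{p1,p3,p4}} V23={{p2},{p1,p6},{p1,p3,p6},{p1,p5,p6}} V24={{p4},{p1,p4},{p3,p4},{p1,p3,p4}}
  V123={{p1,p6},{p1,p3,p6},{p1,p5,p6}} V124={{p3,p4},{p1,p3,p4}}
components per intersection:
  V1: {{p3},{p5},{p6},{p1,p3},{p1,p5},{p1,p6},{p3,p4},{p3,p6},{p5,p6},{p1,p3,p4},{p1,p3,p6},{p1,p5,p6}}
  V2: {{p1},{p4},{p1,p3},{p1,p4},{p1,p5},{p1,p6},{p3,p4},{p1,p3,p4},{p1,p3,p6},{p1,p5,p6}} {{p2}}
  V3: {{p2}} {{p6},{p1,p6},{p3,p6},{p5,p6},{p1,p3,p6},{p1,p5,p6}}
  V4: {{p4},{p1,p4},{p3,p4},{p1,p3,p4}}
  V12: {{p1,p3},{p1,p5},{p1,p6},{p3,p4},{p1,p3,p4},{p1,p3,p6},{p1,p5,p6}}
  V13: {{p6},{p1,p6},{p3,p6},{p5,p6},{p1,p3,p6},{p1,p5,p6}}
  V14: {{p3,p4},{p1,p3,p4}}
  V23: {{p2}} {{p1,p6},{p1,p3,p6},{p1,p5,p6}}
  V24: {{p4},{p1,p4},{p3,p4},{p1,p3,p4}}
  V123: {{p1,p6},{p1,p3,p6},{p1,p5,p6}}
  V124: {{p3,p4},{p1,p3,p4}}
C dims 6,6,2; δ0: rk 4, SNF 1^4; δ1: rk 2, SNF 1^2
Ȟ^0: (6−4)−0=2 ⇒ Z^2
Ȟ^1: (6−2)−4=0 ⇒ 0
Ȟ^2: (2−0)−2=0 ⇒ 0


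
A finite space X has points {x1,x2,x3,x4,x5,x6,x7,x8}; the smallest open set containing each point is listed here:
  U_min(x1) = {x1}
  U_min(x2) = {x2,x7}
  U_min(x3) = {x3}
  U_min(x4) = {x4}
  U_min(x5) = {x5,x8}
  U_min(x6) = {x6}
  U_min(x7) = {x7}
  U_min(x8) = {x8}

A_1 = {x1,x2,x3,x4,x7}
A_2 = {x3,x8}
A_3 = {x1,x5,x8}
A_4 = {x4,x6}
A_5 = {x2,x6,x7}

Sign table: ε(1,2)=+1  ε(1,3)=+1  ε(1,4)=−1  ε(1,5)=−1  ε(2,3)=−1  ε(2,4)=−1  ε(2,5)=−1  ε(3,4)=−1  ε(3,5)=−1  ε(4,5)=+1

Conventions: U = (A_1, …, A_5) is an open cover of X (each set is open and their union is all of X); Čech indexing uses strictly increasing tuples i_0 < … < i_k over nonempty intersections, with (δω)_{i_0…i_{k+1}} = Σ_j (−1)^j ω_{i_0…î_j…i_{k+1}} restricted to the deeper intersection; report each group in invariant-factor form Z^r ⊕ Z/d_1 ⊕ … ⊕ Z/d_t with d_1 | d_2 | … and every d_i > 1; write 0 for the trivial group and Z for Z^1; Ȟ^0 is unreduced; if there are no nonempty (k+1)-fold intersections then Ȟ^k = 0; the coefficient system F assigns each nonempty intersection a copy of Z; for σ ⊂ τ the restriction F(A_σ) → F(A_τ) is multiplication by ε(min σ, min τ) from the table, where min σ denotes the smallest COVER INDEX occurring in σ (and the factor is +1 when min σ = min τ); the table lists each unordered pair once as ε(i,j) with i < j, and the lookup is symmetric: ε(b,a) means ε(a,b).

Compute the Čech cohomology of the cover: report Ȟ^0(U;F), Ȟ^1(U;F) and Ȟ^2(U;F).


Ȟ^0(U;F) ≅ 0,  Ȟ^1(U;F) ≅ Z ⊕ Z/2,  Ȟ^2(U;F) ≅ 0

intersection data:
  A12={x3} A13={x1} A14={x4} A15={x2,x7} A23={x8} A45={x6}
C dims 5,6; δ0: rk 5, SNF 1^4·2
Ȟ^0 = (5 − 5) − 0 = 0, so Ȟ^0 ≅ 0
Ȟ^1 = (6 − 0) − 5 = 1 plus torsion [2], so Ȟ^1 ≅ Z ⊕ Z/2
Ȟ^2 = (0 − 0) − 0 = 0, so Ȟ^2 ≅ 0


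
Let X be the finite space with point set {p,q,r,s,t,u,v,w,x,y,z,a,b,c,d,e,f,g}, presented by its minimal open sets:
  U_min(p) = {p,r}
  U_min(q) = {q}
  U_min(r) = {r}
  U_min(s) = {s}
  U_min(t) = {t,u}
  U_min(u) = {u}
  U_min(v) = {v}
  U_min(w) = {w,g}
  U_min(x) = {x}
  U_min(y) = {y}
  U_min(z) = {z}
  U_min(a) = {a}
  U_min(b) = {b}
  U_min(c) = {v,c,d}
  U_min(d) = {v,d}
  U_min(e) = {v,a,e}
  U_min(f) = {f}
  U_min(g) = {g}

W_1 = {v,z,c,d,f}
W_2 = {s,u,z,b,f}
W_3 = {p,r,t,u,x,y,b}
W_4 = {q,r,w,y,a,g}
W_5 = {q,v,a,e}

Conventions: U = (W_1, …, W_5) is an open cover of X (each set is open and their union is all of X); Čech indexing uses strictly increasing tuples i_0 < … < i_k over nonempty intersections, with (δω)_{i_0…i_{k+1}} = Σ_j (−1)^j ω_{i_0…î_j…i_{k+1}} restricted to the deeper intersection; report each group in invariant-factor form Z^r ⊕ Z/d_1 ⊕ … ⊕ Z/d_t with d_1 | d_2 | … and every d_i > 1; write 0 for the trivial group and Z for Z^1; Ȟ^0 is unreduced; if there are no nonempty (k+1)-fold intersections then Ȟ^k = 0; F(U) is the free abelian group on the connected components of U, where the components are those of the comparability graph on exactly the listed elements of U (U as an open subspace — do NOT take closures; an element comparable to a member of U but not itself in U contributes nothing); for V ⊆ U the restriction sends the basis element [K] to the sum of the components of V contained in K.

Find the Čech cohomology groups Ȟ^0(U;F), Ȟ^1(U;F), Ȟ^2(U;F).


Ȟ^0 = Z^11, Ȟ^1 = 0 and Ȟ^2 = 0

nerve of the cover:
  W12={z,f} W15={v} W23={u,b} W34={r,y} W45={q,a}
components per intersection:
  W1: {v,c,d} {z} {f}
  W2: {s} {u} {z} {b} {f}
  W3: {p,r} {t,u} {x} {y} {b}
  W4: {q} {r} {w,g} {y} {a}
  W5: {q} {v,a,e}
  W12: {z} {f}
  W15: {v}
  W23: {u} {b}
  W34: {r} {y}
  W45: {q} {a}
C dims 20,9; δ0: rk 9, SNF 1^9
Ȟ^0 = (20 − 9) − 0 = 11, so Ȟ^0 ≅ Z^11
Ȟ^1 = (9 − 0) − 9 = 0, so Ȟ^1 ≅ 0
Ȟ^2 = (0 − 0) − 0 = 0, so Ȟ^2 ≅ 0


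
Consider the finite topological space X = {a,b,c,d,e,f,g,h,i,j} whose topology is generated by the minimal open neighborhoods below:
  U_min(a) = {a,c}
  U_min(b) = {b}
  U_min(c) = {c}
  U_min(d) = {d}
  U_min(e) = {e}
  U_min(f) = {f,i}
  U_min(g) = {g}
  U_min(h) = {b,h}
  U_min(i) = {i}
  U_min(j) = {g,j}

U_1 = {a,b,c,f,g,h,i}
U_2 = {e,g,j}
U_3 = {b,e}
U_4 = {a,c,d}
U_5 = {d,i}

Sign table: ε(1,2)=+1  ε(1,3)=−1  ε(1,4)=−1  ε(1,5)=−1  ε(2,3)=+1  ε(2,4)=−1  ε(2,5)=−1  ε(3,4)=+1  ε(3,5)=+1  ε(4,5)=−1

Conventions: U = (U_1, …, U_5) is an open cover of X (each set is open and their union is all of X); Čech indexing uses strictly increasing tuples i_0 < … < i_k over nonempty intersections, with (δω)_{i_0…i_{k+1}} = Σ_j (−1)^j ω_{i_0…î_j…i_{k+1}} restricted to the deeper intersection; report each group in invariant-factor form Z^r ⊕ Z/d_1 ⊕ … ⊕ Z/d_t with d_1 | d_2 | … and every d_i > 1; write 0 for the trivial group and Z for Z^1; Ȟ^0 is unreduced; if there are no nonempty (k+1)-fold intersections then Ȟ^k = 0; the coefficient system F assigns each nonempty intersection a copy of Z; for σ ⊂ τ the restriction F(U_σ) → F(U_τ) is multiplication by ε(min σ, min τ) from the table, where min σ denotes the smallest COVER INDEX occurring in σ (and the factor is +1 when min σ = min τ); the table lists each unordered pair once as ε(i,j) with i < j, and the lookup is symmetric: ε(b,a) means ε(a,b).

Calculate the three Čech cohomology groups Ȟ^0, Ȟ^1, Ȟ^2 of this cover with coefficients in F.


nerve simplices:
  U12={g} U13={b} U14={a,c} U15={i} U23={e} U45={d}
C dims 5,6; δ0: rk 5, SNF 1^4·2
degree 0: 5−5−0 = 0 → Ȟ^0 ≅ 0
degree 1: 6−0−5 = 1 plus torsion [2] → Ȟ^1 ≅ Z ⊕ Z/2
degree 2: 0−0−0 = 0 → Ȟ^2 ≅ 0

Ȟ^0 ≅ 0, Ȟ^1 ≅ Z ⊕ Z/2 and Ȟ^2 ≅ 0


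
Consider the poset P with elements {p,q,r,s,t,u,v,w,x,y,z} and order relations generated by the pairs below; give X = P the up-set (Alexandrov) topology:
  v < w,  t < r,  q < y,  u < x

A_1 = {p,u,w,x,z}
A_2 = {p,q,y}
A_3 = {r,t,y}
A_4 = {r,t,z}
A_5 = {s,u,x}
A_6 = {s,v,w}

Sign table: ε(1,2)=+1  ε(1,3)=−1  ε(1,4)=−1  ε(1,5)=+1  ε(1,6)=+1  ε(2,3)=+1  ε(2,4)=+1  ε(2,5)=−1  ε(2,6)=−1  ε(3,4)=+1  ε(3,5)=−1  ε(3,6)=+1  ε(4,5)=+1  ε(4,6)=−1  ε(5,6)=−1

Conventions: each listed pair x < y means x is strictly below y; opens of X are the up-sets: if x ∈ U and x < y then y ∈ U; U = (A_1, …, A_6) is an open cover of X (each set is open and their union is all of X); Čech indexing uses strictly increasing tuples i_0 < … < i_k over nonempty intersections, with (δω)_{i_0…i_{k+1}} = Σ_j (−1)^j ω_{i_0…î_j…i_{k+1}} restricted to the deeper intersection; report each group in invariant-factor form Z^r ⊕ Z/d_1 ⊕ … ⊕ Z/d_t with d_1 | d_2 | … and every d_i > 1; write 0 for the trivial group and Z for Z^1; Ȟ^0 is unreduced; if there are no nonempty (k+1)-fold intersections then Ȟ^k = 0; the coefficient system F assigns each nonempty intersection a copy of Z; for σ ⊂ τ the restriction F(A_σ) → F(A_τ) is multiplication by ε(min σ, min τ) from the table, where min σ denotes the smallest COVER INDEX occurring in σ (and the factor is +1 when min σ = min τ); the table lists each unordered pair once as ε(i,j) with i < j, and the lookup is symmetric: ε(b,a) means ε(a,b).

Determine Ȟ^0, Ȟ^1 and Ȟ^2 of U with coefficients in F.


nerve of the cover:
  A12={p} A14={z} A15={u,x} A16={w} A23={y} A34={r,t} A56={s}
C dims 6,7; δ0: rk 6, SNF 1^5·2
Ȟ^0 = (6 − 6) − 0 = 0, so Ȟ^0 ≅ 0
Ȟ^1 = (7 − 0) − 6 = 1 plus torsion [2], so Ȟ^1 ≅ Z ⊕ Z/2
Ȟ^2 = (0 − 0) − 0 = 0, so Ȟ^2 ≅ 0

Ȟ^0 = 0,  Ȟ^1 = Z ⊕ Z/2,  Ȟ^2 = 0


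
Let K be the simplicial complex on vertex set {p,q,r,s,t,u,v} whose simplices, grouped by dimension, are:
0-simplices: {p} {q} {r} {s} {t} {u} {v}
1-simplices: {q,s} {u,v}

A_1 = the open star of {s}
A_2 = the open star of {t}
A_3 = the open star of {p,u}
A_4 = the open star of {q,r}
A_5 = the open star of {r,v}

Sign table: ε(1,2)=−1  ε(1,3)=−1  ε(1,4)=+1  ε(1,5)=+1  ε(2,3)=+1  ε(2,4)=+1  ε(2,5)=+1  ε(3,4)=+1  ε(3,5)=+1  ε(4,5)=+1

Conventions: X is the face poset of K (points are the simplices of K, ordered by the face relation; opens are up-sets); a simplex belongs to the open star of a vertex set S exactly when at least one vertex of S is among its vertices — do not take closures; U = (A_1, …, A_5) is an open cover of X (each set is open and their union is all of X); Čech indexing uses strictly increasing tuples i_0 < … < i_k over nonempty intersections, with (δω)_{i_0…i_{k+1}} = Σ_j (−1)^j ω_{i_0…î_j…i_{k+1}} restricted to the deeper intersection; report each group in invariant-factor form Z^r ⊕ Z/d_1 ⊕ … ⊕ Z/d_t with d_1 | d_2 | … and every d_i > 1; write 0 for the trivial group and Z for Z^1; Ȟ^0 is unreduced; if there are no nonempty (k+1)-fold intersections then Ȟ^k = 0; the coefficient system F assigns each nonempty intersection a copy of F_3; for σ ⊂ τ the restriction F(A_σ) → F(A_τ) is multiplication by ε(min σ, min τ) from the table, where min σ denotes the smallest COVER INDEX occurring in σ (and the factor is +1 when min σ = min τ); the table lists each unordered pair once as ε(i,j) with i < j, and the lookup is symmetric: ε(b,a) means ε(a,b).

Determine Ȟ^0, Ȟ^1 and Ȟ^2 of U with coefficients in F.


nerve of the cover:
  A1={{s},{q,s}} A2={{t}} A3={{p},{u},{u,v}} A4={{q},{r},{q,s}} A5={{r},{v},{u,v}}
  A14={{q,s}} A35={{u,v}} A45={{r}}
C dims 5,3; δ0: rk_F3 3
Ȟ^0 = (5 − 3) − 0 = 2, so Ȟ^0 ≅ Z/3 ⊕ Z/3
Ȟ^1 = (3 − 0) − 3 = 0, so Ȟ^1 ≅ 0
Ȟ^2 = (0 − 0) − 0 = 0, so Ȟ^2 ≅ 0

Ȟ^0(U;F) ≅ Z/3 ⊕ Z/3; Ȟ^1(U;F) ≅ 0; Ȟ^2(U;F) ≅ 0


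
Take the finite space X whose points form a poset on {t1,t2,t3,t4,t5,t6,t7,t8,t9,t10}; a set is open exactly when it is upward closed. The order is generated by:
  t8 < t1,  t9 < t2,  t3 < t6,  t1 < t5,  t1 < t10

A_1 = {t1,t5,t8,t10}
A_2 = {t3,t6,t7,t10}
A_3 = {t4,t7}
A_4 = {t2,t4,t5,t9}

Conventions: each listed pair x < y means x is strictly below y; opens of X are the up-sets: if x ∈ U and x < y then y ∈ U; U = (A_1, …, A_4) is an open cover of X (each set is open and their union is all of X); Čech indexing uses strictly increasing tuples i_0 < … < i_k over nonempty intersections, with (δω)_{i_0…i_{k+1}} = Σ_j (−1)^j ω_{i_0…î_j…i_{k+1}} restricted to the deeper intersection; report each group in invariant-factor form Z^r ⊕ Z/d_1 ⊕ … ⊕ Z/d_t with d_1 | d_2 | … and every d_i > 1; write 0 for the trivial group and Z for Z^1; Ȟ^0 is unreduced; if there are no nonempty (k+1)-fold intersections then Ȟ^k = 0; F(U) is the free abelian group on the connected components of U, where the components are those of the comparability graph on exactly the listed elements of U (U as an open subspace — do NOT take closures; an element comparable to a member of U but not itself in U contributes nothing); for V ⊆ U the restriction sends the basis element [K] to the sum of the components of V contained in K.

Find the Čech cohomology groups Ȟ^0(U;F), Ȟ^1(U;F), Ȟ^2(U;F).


nerve simplices:
  A12={t10} A14={t5} A23={t7} A34={t4}
components per intersection:
  A1: {t1,t5,t8,t10}
  A2: {t3,t6} {t7} {t10}
  A3: {t4} {t7}
  A4: {t2,t9} {t4} {t5}
  A12: {t10}
  A14: {t5}
  A23: {t7}
  A34: {t4}
C dims 9,4; δ0: rk 4, SNF 1^4
degree 0: 9−4−0 = 5 → Ȟ^0 ≅ Z^5
degree 1: 4−0−4 = 0 → Ȟ^1 ≅ 0
degree 2: 0−0−0 = 0 → Ȟ^2 ≅ 0

Ȟ^0 ≅ Z^5; Ȟ^1 ≅ 0; Ȟ^2 ≅ 0


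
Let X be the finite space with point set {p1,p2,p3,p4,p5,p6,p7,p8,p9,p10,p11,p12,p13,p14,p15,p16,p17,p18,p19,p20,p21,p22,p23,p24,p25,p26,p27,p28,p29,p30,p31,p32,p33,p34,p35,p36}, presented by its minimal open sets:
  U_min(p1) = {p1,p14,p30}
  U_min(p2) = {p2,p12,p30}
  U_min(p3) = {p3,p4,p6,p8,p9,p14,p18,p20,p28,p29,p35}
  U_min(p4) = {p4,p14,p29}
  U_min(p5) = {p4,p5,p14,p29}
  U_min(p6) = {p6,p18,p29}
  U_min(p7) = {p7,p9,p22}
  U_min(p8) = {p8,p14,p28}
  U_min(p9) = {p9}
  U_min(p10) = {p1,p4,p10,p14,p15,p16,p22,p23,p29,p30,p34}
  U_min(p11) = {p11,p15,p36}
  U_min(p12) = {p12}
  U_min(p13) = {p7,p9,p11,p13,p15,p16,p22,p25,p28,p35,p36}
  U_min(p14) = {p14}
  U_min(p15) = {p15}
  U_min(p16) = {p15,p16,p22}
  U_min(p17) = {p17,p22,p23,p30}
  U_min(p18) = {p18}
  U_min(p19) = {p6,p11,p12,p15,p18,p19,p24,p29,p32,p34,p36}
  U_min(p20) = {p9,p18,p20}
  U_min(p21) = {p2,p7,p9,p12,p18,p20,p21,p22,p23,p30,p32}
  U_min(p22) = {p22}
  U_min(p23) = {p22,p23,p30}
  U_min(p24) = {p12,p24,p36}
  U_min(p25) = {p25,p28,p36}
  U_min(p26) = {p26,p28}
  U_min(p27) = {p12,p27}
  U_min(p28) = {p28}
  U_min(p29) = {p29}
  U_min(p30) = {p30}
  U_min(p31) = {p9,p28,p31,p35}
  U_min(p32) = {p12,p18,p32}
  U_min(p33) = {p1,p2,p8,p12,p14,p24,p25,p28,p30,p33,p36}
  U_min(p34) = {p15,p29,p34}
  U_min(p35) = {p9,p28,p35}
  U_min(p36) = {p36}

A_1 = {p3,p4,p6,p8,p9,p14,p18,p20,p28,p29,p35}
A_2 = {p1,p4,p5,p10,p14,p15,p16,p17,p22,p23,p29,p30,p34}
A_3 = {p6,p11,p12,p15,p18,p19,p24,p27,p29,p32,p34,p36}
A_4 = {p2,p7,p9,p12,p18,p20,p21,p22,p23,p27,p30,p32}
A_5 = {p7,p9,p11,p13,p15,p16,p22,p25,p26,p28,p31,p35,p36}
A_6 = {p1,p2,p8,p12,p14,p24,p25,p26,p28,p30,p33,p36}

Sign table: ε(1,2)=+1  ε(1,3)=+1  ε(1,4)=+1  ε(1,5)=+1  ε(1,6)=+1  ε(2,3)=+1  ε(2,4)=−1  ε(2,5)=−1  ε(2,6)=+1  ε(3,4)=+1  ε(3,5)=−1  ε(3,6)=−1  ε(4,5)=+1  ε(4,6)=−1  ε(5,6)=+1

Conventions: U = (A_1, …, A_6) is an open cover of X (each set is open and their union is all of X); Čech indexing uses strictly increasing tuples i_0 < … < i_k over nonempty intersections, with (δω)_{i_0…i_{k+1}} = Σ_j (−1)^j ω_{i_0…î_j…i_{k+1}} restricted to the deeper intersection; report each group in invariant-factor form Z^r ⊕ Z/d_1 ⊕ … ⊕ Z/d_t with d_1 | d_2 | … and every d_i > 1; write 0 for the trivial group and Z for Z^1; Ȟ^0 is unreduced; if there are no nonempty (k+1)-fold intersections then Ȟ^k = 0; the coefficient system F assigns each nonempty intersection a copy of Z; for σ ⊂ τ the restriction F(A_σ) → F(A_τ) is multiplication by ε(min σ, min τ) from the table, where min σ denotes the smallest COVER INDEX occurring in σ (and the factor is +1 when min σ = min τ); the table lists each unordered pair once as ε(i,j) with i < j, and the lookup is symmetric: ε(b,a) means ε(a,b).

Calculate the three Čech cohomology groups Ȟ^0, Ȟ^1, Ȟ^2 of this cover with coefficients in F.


nonempty intersections:
  A12={p4,p14,p29} A13={p6,p18,p29} A14={p9,p18,p20} A15={p9,p28,p35} A16={p8,p14,p28} A23={p15,p29,p34} A24={p22,p23,p30} A25={p15,p16,p22} A26={p1,p14,p30} A34={p12,p18,p27,p32} A35={p11,p15,p36} A36={p12,p24,p36} A45={p7,p9,p22} A46={p2,p12,p30} A56={p25,p26,p28,p36}
  A123={p29} A126={p14} A134={p18} A145={p9} A156={p28} A235={p15} A245={p22} A246={p30} A346={p12} A356={p36}
C dims 6,15,10; δ0: rk 6, SNF 1^5·2; δ1: rk 9, SNF 1^9
Ȟ^0: (6−6)−0=0 ⇒ 0
Ȟ^1: (15−9)−6=0 plus torsion [2] ⇒ Z/2
Ȟ^2: (10−0)−9=1 ⇒ Z

Ȟ^0(U;F) ≅ 0, Ȟ^1(U;F) ≅ Z/2 and Ȟ^2(U;F) ≅ Z


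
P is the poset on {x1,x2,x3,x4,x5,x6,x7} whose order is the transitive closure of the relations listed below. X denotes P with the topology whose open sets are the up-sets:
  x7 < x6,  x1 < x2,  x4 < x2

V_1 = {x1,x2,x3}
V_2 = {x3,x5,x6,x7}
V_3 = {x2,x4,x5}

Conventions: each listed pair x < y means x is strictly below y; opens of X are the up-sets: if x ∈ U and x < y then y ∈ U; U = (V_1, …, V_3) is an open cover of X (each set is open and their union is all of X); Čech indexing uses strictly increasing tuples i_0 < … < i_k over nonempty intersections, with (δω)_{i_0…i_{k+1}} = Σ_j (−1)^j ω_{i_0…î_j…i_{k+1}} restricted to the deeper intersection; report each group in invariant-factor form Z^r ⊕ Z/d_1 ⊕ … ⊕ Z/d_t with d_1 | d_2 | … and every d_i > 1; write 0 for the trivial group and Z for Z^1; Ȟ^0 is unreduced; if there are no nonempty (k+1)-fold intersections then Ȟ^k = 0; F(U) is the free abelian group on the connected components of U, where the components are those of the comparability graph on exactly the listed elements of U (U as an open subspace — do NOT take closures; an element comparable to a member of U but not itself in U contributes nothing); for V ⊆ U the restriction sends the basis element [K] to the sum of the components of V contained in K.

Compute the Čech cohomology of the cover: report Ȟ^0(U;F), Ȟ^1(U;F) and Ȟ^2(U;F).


Ȟ^0 ≅ Z^4; Ȟ^1 ≅ 0; Ȟ^2 ≅ 0

nerve of the cover:
  V12={x3} V13={x2} V23={x5}
components per intersection:
  V1: {x1,x2} {x3}
  V2: {x3} {x5} {x6,x7}
  V3: {x2,x4} {x5}
  V12: {x3}
  V13: {x2}
  V23: {x5}
C dims 7,3; δ0: rk 3, SNF 1^3
Ȟ^0 = (7 − 3) − 0 = 4, so Ȟ^0 ≅ Z^4
Ȟ^1 = (3 − 0) − 3 = 0, so Ȟ^1 ≅ 0
Ȟ^2 = (0 − 0) − 0 = 0, so Ȟ^2 ≅ 0


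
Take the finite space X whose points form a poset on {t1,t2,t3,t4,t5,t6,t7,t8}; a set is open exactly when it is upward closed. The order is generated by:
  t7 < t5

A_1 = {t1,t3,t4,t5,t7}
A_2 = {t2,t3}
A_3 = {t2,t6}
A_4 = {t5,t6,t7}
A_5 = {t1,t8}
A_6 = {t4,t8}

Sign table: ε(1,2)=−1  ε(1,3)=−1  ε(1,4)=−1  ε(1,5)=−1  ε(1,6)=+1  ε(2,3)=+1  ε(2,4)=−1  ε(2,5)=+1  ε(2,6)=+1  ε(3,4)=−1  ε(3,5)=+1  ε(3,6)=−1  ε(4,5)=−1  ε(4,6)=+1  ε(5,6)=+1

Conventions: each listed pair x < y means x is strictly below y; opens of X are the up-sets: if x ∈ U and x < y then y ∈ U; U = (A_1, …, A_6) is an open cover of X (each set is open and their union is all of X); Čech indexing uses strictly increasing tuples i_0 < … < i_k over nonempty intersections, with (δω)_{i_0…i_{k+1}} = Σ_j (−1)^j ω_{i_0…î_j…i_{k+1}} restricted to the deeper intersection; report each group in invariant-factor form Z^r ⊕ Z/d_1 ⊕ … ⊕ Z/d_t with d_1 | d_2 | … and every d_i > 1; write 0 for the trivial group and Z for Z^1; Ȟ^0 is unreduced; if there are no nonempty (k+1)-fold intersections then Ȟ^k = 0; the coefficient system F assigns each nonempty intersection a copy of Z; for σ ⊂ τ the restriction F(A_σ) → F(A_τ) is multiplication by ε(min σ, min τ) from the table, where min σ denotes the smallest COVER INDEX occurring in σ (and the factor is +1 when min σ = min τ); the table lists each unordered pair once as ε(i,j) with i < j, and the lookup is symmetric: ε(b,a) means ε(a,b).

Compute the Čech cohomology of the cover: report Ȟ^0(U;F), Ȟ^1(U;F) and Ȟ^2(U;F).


Ȟ^0 = 0, Ȟ^1 = Z ⊕ Z/2, Ȟ^2 = 0

cover nerve:
  A12={t3} A14={t5,t7} A15={t1} A16={t4} A23={t2} A34={t6} A56={t8}
C dims 6,7; δ0: rk 6, SNF 1^5·2
Ȟ^0: (6−6)−0=0 ⇒ 0
Ȟ^1: (7−0)−6=1 plus torsion [2] ⇒ Z ⊕ Z/2
Ȟ^2: (0−0)−0=0 ⇒ 0


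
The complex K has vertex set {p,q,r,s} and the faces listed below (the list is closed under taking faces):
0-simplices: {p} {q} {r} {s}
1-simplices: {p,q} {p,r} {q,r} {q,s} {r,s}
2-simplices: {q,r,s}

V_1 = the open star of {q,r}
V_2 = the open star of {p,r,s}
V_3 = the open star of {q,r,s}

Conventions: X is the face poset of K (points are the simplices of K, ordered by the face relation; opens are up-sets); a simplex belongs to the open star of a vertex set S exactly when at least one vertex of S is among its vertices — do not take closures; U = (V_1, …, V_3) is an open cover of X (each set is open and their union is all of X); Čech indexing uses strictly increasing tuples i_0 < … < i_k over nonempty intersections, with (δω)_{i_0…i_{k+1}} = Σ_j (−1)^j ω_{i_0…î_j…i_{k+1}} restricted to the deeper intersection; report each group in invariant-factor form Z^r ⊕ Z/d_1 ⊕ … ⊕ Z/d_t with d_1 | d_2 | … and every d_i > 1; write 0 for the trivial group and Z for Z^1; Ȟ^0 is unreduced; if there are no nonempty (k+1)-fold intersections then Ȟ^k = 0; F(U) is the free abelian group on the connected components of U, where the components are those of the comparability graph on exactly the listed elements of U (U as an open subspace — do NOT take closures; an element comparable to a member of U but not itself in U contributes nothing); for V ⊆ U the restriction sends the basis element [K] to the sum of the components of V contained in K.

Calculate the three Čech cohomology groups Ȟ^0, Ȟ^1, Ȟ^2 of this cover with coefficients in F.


nerve of the cover:
  V1={{q},{r},{p,q},{p,r},{q,r},{q,s},{r,s},{q,r,s}} V2={{p},{r},{s},{p,q},{p,r},{q,r},{q,s},{r,s},{q,r,s}} V3={{q},{r},{s},{p,q},{p,r},{q,r},{q,s},{r,s},{q,r,s}}
  V12={{r},{p,q},{p,r},{q,r},{q,s},{r,s},{q,r,s}} V13={{q},{r},{p,q},{p,r},{q,r},{q,s},{r,s},{q,r,s}} V23={{r},{s},{p,q},{p,r},{q,r},{q,s},{r,s},{q,r,s}}
  V123={{r},{p,q},{p,r},{q,r},{q,s},{r,s},{q,r,s}}
components per intersection:
  V1: {{q},{r},{p,q},{p,r},{q,r},{q,s},{r,s},{q,r,s}}
  V2: {{p},{r},{s},{p,q},{p,r},{q,r},{q,s},{r,s},{q,r,s}}
  V3: {{q},{r},{s},{p,q},{p,r},{q,r},{q,s},{r,s},{q,r,s}}
  V12: {{r},{p,r},{q,r},{q,s},{r,s},{q,r,s}} {{p,q}}
  V13: {{q},{r},{p,q},{p,r},{q,r},{q,s},{r,s},{q,r,s}}
  V23: {{r},{s},{p,r},{q,r},{q,s},{r,s},{q,r,s}} {{p,q}}
  V123: {{r},{p,r},{q,r},{q,s},{r,s},{q,r,s}} {{p,q}}
C dims 3,5,2; δ0: rk 2, SNF 1^2; δ1: rk 2, SNF 1^2
Ȟ^0 = (3 − 2) − 0 = 1, so Ȟ^0 ≅ Z
Ȟ^1 = (5 − 2) − 2 = 1, so Ȟ^1 ≅ Z
Ȟ^2 = (2 − 0) − 2 = 0, so Ȟ^2 ≅ 0

Ȟ^0 = Z; Ȟ^1 = Z; Ȟ^2 = 0


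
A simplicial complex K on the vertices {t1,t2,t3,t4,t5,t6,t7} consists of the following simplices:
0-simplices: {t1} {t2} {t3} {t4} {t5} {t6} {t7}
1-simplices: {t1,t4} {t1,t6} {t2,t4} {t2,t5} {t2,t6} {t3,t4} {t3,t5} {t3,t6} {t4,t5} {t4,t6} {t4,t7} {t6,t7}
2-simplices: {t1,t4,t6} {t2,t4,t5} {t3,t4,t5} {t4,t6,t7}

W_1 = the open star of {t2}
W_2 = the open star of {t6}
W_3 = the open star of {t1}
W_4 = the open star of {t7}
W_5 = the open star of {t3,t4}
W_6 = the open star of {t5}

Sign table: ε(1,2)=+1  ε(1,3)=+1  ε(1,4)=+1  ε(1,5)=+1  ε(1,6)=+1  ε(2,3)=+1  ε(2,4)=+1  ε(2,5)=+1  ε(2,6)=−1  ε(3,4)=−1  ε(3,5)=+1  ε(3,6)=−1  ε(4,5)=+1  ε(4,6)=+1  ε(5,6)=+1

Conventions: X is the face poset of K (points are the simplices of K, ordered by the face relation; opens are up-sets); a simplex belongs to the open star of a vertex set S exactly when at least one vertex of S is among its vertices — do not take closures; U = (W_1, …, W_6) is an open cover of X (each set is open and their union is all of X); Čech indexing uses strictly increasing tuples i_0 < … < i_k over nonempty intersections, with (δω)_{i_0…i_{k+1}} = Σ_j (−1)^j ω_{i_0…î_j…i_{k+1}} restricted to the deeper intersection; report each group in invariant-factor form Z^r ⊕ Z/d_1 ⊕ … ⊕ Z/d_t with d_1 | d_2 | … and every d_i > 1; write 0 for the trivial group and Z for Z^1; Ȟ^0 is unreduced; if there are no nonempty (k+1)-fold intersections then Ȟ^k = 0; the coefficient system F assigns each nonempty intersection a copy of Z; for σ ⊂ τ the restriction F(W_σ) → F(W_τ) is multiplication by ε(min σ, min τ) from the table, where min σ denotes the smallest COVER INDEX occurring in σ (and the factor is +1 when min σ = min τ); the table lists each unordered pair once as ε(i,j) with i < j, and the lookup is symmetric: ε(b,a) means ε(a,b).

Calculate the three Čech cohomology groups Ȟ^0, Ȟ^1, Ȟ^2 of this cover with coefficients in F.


Ȟ^0 ≅ Z; Ȟ^1 ≅ Z; Ȟ^2 ≅ 0

nonempty intersections:
  W1={{t2},{t2,t4},{t2,t5},{t2,t6},{t2,t4,t5}} W2={{t6},{t1,t6},{t2,t6},{t3,t6},{t4,t6},{t6,t7},{t1,t4,t6},{t4,t6,t7}} W3={{t1},{t1,t4},{t1,t6},{t1,t4,t6}} W4={{t7},{t4,t7},{t6,t7},{t4,t6,t7}} W5={{t3},{t4},{t1,t4},{t2,t4},{t3,t4},{t3,t5},{t3,t6},{t4,t5},{t4,t6},{t4,t7},{t1,t4,t6},{t2,t4,t5},{t3,t4,t5},{t4,t6,t7}} W6={{t5},{t2,t5},{t3,t5},{t4,t5},{t2,t4,t5},{t3,t4,t5}}
  W12={{t2,t6}} W15={{t2,t4},{t2,t4,t5}} W16={{t2,t5},{t2,t4,t5}} W23={{t1,t6},{t1,t4,t6}} W24={{t6,t7},{t4,t6,t7}} W25={{t3,t6},{t4,t6},{t1,t4,t6},{t4,t6,t7}} W35={{t1,t4},{t1,t4,t6}} W45={{t4,t7},{t4,t6,t7}} W56={{t3,t5},{t4,t5},{t2,t4,t5},{t3,t4,t5}}
  W156={{t2,t4,t5}} W235={{t1,t4,t6}} W245={{t4,t6,t7}}
C dims 6,9,3; δ0: rk 5, SNF 1^5; δ1: rk 3, SNF 1^3
Ȟ^0: (6−5)−0=1 ⇒ Z
Ȟ^1: (9−3)−5=1 ⇒ Z
Ȟ^2: (3−0)−3=0 ⇒ 0


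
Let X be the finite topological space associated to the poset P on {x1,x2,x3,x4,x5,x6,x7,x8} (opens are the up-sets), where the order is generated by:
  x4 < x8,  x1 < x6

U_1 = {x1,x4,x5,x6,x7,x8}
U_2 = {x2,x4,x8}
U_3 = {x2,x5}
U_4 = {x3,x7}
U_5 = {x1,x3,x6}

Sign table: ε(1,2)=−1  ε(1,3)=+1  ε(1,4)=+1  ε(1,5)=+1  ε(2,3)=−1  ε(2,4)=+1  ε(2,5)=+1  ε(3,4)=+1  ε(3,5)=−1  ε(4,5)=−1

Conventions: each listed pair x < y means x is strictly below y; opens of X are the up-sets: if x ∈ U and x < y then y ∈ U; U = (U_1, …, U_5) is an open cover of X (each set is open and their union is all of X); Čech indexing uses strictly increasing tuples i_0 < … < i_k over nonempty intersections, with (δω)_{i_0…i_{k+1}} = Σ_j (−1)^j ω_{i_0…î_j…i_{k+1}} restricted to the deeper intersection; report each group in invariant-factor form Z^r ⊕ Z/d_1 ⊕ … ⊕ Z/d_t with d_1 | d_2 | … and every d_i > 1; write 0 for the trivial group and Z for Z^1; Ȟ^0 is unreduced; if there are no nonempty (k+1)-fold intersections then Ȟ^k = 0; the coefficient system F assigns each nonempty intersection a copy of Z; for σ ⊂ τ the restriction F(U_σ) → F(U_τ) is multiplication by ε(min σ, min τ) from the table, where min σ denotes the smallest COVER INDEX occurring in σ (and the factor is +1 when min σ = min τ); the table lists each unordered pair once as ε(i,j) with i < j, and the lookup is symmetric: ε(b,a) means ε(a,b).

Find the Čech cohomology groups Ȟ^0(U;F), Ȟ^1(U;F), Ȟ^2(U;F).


Ȟ^0 = 0,  Ȟ^1 = Z ⊕ Z/2,  Ȟ^2 = 0

intersection data:
  U12={x4,x8} U13={x5} U14={x7} U15={x1,x6} U23={x2} U45={x3}
C dims 5,6; δ0: rk 5, SNF 1^4·2
Ȟ^0 = (5 − 5) − 0 = 0, so Ȟ^0 ≅ 0
Ȟ^1 = (6 − 0) − 5 = 1 plus torsion [2], so Ȟ^1 ≅ Z ⊕ Z/2
Ȟ^2 = (0 − 0) − 0 = 0, so Ȟ^2 ≅ 0


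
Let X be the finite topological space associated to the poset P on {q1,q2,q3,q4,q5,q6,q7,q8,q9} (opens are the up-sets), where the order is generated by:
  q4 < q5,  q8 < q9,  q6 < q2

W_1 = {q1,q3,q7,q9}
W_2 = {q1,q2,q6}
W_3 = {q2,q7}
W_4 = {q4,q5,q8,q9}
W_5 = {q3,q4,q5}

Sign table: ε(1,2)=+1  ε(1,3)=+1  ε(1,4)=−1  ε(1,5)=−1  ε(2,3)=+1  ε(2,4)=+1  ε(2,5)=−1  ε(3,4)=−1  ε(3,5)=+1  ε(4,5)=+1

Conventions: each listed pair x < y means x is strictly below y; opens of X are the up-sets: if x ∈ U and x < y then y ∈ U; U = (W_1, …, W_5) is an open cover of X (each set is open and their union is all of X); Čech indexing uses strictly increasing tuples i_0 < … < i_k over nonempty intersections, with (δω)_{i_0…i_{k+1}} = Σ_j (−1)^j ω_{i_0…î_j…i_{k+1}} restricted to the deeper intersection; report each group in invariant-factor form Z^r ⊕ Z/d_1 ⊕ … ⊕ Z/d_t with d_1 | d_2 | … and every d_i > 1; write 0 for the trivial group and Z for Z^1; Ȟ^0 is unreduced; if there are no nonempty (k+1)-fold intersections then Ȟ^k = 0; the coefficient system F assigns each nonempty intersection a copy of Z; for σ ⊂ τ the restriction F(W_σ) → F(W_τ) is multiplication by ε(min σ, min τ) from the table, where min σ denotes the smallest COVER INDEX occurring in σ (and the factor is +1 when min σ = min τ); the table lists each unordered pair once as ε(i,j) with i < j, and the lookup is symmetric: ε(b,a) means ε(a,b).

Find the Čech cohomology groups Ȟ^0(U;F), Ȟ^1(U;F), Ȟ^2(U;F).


cover nerve:
  W12={q1} W13={q7} W14={q9} W15={q3} W23={q2} W45={q4,q5}
C dims 5,6; δ0: rk 4, SNF 1^4
Ȟ^0: (5−4)−0=1 ⇒ Z
Ȟ^1: (6−0)−4=2 ⇒ Z^2
Ȟ^2: (0−0)−0=0 ⇒ 0

Ȟ^0 = Z,  Ȟ^1 = Z^2,  Ȟ^2 = 0


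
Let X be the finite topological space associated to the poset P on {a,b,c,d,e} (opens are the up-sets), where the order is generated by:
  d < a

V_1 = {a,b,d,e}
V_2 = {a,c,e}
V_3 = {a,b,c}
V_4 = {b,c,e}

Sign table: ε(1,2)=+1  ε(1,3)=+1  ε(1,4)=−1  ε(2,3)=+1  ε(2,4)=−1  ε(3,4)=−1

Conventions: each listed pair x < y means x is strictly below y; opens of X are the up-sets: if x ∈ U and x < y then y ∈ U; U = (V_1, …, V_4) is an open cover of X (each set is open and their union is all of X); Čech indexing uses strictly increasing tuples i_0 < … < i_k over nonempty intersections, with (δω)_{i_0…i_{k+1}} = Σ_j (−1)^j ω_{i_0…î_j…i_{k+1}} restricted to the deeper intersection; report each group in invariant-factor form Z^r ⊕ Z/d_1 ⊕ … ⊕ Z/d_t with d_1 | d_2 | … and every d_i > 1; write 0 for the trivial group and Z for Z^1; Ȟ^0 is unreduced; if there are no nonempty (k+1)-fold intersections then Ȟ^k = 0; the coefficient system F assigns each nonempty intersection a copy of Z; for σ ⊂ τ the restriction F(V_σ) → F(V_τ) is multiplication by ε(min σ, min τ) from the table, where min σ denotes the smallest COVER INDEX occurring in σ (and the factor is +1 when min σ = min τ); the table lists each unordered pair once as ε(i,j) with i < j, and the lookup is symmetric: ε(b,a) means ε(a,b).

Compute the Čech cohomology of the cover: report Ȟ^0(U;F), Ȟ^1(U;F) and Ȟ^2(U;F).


nonempty intersections:
  V12={a,e} V13={a,b} V14={b,e} V23={a,c} V24={c,e} V34={b,c}
  V123={a} V124={e} V134={b} V234={c}
C dims 4,6,4; δ0: rk 3, SNF 1^3; δ1: rk 3, SNF 1^3
Ȟ^0: (4−3)−0=1 ⇒ Z
Ȟ^1: (6−3)−3=0 ⇒ 0
Ȟ^2: (4−0)−3=1 ⇒ Z

Ȟ^0(U;F) ≅ Z, Ȟ^1(U;F) ≅ 0 and Ȟ^2(U;F) ≅ Z
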